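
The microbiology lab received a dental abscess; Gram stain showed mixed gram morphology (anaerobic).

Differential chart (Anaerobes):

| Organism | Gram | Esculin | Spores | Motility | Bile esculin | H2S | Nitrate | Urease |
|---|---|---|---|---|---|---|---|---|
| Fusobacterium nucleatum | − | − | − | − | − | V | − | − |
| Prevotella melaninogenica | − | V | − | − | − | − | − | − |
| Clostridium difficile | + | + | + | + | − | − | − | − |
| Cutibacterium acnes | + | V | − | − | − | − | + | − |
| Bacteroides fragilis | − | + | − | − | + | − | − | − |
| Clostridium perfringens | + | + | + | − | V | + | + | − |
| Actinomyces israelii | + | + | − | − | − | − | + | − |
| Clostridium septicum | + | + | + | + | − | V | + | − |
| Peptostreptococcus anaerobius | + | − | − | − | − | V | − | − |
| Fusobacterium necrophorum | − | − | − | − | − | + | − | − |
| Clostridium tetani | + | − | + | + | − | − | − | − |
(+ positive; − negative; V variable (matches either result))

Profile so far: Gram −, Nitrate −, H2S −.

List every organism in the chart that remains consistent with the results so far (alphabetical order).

Bacteroides fragilis, Fusobacterium nucleatum, Prevotella melaninogenica

Nitrate −: excludes Cutibacterium acnes, Clostridium perfringens, Actinomyces israelii, Clostridium septicum — 7 left.
H2S −: excludes Fusobacterium necrophorum — 6 left.
Gram −: excludes Clostridium difficile, Peptostreptococcus anaerobius, Clostridium tetani — 3 left.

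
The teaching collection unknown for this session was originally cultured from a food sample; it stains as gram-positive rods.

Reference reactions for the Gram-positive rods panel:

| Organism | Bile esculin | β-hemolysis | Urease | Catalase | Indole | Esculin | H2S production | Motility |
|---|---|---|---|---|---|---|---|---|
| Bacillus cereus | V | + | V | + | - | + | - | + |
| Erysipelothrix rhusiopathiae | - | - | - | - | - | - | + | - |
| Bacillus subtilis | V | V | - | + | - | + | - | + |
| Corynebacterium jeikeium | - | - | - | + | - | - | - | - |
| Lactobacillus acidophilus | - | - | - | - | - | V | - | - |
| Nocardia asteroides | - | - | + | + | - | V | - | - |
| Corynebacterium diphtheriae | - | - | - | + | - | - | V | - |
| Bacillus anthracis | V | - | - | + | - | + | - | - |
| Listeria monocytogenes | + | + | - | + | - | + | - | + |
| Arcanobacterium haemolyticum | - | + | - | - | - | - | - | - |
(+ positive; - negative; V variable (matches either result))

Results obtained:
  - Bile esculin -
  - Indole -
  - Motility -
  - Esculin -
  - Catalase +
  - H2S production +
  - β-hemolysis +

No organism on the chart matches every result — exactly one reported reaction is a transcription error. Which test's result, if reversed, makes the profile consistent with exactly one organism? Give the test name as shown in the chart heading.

As reported, no row in the chart matches all 7 reactions.
Reversing H2S production → still no organism matches.
Reversing Catalase → still no organism matches.
Reversing β-hemolysis (to -) → unique match: Corynebacterium diphtheriae.
Reversing Indole → still no organism matches.
Reversing Motility → still no organism matches.
Reversing Esculin → still no organism matches.
Reversing Bile esculin → still no organism matches.

β-hemolysis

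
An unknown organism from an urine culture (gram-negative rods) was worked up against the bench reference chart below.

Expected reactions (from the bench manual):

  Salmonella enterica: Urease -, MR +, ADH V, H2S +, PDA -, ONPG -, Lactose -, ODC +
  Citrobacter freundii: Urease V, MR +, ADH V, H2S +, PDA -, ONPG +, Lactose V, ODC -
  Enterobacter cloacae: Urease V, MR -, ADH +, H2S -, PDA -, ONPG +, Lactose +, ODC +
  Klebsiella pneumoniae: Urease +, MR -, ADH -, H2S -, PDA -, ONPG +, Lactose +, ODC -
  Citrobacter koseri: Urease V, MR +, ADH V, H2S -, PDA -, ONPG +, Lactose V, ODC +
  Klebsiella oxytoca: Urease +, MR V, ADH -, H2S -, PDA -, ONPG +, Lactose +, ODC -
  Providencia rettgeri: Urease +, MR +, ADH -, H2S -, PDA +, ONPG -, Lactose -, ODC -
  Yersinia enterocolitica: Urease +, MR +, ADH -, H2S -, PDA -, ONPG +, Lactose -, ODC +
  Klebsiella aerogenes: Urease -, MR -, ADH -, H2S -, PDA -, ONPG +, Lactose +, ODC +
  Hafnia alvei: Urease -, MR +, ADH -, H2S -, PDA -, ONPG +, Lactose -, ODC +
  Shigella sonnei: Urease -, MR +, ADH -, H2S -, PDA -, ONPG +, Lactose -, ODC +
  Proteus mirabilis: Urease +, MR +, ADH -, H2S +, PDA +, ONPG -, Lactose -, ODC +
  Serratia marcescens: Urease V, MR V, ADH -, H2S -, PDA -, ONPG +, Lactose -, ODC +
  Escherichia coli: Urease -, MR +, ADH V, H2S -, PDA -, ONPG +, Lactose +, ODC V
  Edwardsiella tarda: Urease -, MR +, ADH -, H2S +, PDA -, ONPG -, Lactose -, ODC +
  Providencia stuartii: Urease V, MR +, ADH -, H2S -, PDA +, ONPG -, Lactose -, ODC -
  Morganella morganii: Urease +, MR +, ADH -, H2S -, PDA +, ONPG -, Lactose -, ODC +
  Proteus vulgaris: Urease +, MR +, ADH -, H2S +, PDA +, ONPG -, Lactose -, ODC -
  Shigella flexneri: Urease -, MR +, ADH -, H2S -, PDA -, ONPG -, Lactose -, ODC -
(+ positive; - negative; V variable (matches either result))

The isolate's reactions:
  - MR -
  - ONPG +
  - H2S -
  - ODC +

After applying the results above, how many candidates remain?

3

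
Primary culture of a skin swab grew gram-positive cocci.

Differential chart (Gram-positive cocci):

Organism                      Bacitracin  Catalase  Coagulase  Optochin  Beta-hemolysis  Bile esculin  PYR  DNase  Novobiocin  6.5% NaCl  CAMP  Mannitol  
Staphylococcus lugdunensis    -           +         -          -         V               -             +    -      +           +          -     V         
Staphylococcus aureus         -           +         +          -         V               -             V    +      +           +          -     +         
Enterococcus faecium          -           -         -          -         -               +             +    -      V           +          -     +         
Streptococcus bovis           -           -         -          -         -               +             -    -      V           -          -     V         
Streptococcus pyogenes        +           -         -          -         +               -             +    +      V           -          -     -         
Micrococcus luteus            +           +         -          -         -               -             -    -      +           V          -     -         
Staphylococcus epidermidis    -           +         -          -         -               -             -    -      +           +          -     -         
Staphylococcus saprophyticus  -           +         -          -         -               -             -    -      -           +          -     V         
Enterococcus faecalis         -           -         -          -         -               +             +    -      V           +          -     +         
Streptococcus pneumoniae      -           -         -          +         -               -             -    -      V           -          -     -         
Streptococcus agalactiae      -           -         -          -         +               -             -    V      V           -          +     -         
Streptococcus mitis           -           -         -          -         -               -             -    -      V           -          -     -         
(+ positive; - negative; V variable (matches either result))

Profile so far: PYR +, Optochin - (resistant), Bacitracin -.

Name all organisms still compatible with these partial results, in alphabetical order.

Enterococcus faecalis, Enterococcus faecium, Staphylococcus aureus, Staphylococcus lugdunensis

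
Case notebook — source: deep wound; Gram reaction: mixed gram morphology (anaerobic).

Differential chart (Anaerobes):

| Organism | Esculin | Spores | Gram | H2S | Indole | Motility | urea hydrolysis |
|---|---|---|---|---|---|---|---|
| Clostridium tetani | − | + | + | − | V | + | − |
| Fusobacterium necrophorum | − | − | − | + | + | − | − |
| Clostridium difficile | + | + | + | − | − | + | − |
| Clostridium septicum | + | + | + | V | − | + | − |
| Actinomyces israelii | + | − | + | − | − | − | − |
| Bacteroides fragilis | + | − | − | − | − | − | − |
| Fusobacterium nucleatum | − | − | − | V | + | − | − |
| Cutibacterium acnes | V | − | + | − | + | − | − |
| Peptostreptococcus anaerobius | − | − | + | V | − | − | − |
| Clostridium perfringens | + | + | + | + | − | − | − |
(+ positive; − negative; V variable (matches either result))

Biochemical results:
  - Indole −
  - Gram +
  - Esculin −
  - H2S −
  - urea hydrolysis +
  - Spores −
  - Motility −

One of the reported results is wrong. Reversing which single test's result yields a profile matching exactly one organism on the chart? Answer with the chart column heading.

urea hydrolysis

As reported, no row in the chart matches all 7 reactions.
Reversing Spores → still no organism matches.
Reversing H2S → still no organism matches.
Reversing Motility → still no organism matches.
Reversing Esculin → still no organism matches.
Reversing Indole → still no organism matches.
Reversing urea hydrolysis (to −) → unique match: Peptostreptococcus anaerobius.
Reversing Gram → still no organism matches.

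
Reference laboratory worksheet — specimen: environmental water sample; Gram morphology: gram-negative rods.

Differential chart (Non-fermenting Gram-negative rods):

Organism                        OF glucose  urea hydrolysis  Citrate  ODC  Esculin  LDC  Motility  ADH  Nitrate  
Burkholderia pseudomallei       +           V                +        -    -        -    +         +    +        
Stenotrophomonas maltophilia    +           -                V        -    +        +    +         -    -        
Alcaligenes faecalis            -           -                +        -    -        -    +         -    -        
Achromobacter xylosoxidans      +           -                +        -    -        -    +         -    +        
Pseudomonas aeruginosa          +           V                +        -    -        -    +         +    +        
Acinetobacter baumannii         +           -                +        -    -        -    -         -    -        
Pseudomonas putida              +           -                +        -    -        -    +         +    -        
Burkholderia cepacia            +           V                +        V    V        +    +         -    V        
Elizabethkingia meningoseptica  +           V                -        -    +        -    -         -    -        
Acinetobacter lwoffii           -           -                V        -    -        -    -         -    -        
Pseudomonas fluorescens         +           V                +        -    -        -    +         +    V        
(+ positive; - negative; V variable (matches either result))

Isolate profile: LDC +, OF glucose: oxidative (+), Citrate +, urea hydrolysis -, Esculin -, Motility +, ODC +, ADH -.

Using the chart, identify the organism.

Burkholderia cepacia

Motility +: excludes Acinetobacter baumannii, Elizabethkingia meningoseptica, Acinetobacter lwoffii — 8 left.
Esculin -: excludes Stenotrophomonas maltophilia — 7 left.
ADH -: excludes Burkholderia pseudomallei, Pseudomonas aeruginosa, Pseudomonas putida, Pseudomonas fluorescens — 3 left.
ODC +: excludes Alcaligenes faecalis, Achromobacter xylosoxidans — 1 left.
urea hydrolysis -: the one remaining candidate is consistent.
Citrate +: the one remaining candidate is consistent.
OF glucose +: the one remaining candidate is consistent.
LDC +: the one remaining candidate is consistent.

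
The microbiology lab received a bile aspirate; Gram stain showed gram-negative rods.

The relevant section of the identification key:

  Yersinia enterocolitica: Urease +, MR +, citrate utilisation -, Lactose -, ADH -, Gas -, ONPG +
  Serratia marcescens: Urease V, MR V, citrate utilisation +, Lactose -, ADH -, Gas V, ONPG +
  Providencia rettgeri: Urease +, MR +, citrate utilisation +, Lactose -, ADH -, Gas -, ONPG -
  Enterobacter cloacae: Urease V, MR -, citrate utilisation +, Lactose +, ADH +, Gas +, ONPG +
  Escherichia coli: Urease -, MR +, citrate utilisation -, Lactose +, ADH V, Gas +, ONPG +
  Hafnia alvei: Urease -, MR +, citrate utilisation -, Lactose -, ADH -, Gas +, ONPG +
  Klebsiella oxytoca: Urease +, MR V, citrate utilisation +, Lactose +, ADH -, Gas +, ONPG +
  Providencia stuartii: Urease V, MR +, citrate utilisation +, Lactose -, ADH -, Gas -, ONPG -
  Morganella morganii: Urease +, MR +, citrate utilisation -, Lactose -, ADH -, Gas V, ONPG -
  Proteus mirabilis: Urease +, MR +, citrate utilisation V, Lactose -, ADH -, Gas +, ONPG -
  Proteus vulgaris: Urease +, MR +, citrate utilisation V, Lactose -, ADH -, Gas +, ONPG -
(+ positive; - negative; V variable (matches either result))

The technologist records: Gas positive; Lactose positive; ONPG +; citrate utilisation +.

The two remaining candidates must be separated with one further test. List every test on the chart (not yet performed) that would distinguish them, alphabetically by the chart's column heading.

ADH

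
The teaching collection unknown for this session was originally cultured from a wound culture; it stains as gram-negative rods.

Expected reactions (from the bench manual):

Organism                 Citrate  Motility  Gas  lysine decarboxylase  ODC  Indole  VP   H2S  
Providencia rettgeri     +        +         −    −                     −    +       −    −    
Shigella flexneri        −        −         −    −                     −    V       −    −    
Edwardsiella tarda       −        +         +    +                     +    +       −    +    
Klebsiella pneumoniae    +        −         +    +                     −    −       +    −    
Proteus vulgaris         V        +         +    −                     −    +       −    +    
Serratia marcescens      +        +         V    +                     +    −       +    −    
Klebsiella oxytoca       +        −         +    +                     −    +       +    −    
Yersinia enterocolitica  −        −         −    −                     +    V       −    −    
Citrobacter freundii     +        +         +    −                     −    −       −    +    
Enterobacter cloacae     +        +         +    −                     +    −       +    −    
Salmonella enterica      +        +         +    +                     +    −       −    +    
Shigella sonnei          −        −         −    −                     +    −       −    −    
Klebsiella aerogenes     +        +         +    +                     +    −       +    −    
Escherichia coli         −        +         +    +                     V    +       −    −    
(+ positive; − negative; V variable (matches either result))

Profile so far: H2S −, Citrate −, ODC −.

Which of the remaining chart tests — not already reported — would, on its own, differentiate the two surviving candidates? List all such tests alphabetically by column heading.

Gas, lysine decarboxylase, Motility

H2S −: excludes Edwardsiella tarda, Proteus vulgaris, Citrobacter freundii, Salmonella enterica — 10 left.
Citrate −: excludes 6 organisms — 4 left.
ODC −: excludes Yersinia enterocolitica, Shigella sonnei — 2 left.
Two candidates remain: Escherichia coli and Shigella flexneri.
  Motility: Escherichia coli +, Shigella flexneri − — discriminates.
  Gas: Escherichia coli +, Shigella flexneri − — discriminates.
  lysine decarboxylase: Escherichia coli +, Shigella flexneri − — discriminates.
  Indole: + vs V — variable for at least one, does not separate.
  VP: − vs − — same for both, does not separate.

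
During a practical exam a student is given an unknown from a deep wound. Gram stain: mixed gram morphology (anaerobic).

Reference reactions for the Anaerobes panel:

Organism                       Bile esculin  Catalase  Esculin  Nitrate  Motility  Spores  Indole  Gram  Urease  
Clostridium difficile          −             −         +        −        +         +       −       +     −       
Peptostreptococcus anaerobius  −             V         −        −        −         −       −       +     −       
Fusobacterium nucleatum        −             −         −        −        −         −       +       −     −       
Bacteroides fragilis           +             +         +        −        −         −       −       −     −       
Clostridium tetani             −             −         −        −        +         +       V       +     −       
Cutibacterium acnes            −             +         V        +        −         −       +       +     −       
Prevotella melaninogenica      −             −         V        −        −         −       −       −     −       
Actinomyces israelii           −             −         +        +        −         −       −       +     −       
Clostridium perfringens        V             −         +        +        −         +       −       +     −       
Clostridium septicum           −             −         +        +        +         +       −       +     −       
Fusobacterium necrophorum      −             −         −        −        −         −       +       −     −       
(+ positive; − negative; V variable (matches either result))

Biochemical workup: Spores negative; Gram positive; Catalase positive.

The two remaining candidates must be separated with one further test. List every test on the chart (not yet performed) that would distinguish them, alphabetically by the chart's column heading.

Gram +: excludes Fusobacterium nucleatum, Bacteroides fragilis, Prevotella melaninogenica, Fusobacterium necrophorum — 7 left.
Catalase +: excludes 5 organisms — 2 left.
Spores −: all 2 remaining candidates are consistent.
Two candidates remain: Cutibacterium acnes and Peptostreptococcus anaerobius.
  Bile esculin: − vs − — same for both, does not separate.
  Esculin: V vs − — variable for at least one, does not separate.
  Nitrate: Cutibacterium acnes +, Peptostreptococcus anaerobius − — discriminates.
  Motility: − vs − — same for both, does not separate.
  Indole: Cutibacterium acnes +, Peptostreptococcus anaerobius − — discriminates.
  Urease: − vs − — same for both, does not separate.

Indole, Nitrate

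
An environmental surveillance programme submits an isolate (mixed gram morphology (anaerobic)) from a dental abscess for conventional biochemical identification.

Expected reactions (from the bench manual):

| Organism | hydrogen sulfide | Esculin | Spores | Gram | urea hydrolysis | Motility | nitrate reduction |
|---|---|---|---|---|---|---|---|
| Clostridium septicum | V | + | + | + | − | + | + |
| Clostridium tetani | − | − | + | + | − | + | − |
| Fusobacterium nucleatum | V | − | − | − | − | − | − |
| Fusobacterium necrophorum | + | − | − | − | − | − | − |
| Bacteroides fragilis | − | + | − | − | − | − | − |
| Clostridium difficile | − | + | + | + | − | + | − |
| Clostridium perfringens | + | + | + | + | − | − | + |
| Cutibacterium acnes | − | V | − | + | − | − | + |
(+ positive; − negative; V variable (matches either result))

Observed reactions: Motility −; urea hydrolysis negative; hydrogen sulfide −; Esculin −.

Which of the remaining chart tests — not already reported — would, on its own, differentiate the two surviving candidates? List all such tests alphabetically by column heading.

hydrogen sulfide −: excludes Fusobacterium necrophorum, Clostridium perfringens — 6 left.
Esculin −: excludes Clostridium septicum, Bacteroides fragilis, Clostridium difficile — 3 left.
urea hydrolysis −: all 3 remaining candidates are consistent.
Motility −: excludes Clostridium tetani — 2 left.
Two candidates remain: Cutibacterium acnes and Fusobacterium nucleatum.
  Spores: − vs − — same for both, does not separate.
  Gram: Cutibacterium acnes +, Fusobacterium nucleatum − — discriminates.
  nitrate reduction: Cutibacterium acnes +, Fusobacterium nucleatum − — discriminates.

Gram, nitrate reduction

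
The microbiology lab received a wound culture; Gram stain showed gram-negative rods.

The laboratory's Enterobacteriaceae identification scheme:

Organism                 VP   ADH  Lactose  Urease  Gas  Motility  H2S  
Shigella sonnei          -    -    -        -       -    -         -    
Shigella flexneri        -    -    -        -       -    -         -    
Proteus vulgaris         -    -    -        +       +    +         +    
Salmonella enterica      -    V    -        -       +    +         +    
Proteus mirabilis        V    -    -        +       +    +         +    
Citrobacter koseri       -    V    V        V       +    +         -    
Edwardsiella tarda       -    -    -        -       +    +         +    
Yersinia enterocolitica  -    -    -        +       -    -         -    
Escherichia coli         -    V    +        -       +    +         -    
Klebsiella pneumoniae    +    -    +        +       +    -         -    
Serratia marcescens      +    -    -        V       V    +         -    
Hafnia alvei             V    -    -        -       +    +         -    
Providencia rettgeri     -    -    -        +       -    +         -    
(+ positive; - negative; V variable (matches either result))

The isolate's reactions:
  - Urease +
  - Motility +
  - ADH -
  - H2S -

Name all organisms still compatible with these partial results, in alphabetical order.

Citrobacter koseri, Providencia rettgeri, Serratia marcescens

Motility +: excludes Shigella sonnei, Shigella flexneri, Yersinia enterocolitica, Klebsiella pneumoniae — 9 left.
H2S -: excludes Proteus vulgaris, Salmonella enterica, Proteus mirabilis, Edwardsiella tarda — 5 left.
ADH -: all 5 remaining candidates are consistent.
Urease +: excludes Escherichia coli, Hafnia alvei — 3 left.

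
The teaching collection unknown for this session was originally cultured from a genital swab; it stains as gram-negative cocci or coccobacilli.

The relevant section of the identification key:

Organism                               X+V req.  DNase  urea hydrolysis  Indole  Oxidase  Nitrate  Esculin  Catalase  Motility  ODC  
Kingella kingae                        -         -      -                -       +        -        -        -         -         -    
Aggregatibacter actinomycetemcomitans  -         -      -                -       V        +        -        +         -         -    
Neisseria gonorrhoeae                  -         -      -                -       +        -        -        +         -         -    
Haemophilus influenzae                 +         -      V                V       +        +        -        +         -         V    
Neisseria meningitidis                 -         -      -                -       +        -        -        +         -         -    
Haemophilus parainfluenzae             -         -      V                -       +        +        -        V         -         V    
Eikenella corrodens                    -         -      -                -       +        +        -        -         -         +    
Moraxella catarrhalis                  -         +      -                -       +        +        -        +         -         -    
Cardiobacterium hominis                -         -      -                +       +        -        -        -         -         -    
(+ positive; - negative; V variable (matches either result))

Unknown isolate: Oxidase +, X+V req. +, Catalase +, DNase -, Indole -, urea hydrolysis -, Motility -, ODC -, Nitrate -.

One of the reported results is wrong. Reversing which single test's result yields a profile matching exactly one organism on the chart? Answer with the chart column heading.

Nitrate

As reported, no row in the chart matches all 9 reactions.
Reversing Motility → still no organism matches.
Reversing ODC → still no organism matches.
Reversing Oxidase → still no organism matches.
Reversing X+V req. → 2 organisms match (not unique).
Reversing DNase → still no organism matches.
Reversing urea hydrolysis → still no organism matches.
Reversing Indole → still no organism matches.
Reversing Catalase → still no organism matches.
Reversing Nitrate (to +) → unique match: Haemophilus influenzae.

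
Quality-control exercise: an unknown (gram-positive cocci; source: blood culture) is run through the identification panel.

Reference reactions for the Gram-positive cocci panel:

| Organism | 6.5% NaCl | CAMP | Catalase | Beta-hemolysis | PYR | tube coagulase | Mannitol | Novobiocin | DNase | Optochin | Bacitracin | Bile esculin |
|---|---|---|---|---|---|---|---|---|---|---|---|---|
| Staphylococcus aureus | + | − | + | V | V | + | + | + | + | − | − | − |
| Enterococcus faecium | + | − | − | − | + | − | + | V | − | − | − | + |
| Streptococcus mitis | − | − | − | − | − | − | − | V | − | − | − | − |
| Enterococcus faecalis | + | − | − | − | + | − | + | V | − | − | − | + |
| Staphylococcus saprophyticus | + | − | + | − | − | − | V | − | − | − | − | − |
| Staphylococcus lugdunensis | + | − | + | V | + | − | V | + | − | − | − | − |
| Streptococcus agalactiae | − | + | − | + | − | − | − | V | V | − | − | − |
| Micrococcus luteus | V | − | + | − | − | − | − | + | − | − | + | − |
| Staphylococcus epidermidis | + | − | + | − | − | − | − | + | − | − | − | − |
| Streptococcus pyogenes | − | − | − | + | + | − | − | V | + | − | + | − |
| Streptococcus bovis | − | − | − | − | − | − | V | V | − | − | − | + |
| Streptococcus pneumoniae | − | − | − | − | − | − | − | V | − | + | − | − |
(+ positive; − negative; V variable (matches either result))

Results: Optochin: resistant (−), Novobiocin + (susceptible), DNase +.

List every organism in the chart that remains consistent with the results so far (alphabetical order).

Staphylococcus aureus, Streptococcus agalactiae, Streptococcus pyogenes

DNase +: excludes 9 organisms — 3 left.
Optochin −: all 3 remaining candidates are consistent.
Novobiocin +: all 3 remaining candidates are consistent.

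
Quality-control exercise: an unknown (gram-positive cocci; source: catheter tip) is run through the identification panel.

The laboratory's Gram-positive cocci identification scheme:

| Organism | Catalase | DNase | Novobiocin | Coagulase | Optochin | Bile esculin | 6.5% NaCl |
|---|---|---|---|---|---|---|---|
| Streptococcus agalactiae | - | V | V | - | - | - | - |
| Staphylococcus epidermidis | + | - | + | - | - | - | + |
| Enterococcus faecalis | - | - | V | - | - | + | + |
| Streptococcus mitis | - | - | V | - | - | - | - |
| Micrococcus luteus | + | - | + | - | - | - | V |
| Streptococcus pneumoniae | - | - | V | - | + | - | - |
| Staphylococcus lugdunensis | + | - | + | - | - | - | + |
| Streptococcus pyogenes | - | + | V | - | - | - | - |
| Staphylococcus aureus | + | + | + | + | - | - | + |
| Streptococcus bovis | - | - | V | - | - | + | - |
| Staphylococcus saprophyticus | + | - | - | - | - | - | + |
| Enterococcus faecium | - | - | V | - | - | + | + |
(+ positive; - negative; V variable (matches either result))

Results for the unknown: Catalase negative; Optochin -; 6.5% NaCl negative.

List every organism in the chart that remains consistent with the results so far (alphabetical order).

Streptococcus agalactiae, Streptococcus bovis, Streptococcus mitis, Streptococcus pyogenes

6.5% NaCl -: excludes 6 organisms — 6 left.
Catalase -: excludes Micrococcus luteus — 5 left.
Optochin -: excludes Streptococcus pneumoniae — 4 left.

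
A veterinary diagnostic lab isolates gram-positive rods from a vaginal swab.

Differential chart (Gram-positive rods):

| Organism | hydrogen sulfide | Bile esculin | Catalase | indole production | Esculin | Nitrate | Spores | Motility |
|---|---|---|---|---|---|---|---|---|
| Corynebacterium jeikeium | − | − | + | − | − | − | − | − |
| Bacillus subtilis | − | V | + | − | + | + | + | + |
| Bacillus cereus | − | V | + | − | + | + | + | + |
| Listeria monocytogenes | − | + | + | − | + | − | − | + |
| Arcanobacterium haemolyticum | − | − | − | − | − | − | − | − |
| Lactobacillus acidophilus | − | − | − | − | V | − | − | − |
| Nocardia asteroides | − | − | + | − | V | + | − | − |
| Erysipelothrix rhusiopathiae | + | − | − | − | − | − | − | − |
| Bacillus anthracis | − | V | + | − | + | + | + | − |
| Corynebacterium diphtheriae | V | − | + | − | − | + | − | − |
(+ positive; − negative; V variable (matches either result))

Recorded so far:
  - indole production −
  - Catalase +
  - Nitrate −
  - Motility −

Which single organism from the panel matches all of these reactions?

Corynebacterium jeikeium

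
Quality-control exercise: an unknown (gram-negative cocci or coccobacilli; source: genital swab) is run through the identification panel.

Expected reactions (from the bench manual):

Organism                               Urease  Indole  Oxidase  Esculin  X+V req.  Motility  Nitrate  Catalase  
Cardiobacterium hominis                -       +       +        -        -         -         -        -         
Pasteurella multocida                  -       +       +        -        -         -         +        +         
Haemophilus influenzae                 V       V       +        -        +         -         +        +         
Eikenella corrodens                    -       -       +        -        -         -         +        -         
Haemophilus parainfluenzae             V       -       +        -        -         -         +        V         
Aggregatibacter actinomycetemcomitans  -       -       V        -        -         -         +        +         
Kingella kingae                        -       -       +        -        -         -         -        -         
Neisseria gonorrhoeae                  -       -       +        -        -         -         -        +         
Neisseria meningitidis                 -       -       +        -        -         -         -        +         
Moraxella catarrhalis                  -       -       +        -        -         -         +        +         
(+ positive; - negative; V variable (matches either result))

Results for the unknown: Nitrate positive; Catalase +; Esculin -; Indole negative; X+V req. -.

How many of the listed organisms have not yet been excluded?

3

Esculin -: all 10 remaining candidates are consistent.
X+V req. -: excludes Haemophilus influenzae — 9 left.
Nitrate +: excludes Cardiobacterium hominis, Kingella kingae, Neisseria gonorrhoeae, Neisseria meningitidis — 5 left.
Catalase +: excludes Eikenella corrodens — 4 left.
Indole -: excludes Pasteurella multocida — 3 left.
Still consistent: Aggregatibacter actinomycetemcomitans, Haemophilus parainfluenzae, Moraxella catarrhalis.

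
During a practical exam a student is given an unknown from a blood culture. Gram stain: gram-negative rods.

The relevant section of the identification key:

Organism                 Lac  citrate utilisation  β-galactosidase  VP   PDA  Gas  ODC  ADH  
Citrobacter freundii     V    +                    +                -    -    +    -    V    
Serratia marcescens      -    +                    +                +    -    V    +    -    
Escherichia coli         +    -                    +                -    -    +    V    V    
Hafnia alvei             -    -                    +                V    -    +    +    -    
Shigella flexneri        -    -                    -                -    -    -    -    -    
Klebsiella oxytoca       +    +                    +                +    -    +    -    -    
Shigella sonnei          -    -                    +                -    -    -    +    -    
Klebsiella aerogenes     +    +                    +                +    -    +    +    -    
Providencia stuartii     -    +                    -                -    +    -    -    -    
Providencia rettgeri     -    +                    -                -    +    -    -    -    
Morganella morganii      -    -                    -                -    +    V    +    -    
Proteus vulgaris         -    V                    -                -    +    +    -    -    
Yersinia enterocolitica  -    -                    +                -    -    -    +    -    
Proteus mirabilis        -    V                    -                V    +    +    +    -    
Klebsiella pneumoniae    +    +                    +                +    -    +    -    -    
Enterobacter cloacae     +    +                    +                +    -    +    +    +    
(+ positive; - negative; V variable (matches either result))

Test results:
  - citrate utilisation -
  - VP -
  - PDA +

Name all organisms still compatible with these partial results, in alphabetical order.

Morganella morganii, Proteus mirabilis, Proteus vulgaris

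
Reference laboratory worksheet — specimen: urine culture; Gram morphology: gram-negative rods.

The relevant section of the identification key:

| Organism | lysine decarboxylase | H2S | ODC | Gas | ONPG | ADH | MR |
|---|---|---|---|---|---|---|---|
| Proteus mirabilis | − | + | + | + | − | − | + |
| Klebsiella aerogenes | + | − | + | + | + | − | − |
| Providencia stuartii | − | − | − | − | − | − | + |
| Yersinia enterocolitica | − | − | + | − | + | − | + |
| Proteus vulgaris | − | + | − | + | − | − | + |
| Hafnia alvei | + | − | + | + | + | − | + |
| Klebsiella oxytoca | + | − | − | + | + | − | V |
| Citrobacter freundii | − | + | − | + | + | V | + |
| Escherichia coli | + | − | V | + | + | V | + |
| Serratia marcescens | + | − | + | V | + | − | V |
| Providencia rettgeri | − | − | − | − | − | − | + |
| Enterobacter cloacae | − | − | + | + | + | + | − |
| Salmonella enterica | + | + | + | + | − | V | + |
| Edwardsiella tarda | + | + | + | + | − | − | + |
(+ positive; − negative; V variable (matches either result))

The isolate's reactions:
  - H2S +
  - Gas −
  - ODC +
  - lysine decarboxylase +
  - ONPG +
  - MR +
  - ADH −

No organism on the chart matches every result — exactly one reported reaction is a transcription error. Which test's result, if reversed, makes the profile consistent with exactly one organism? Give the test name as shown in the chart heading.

As reported, no row in the chart matches all 7 reactions.
Reversing ONPG → still no organism matches.
Reversing lysine decarboxylase → still no organism matches.
Reversing ADH → still no organism matches.
Reversing Gas → still no organism matches.
Reversing H2S (to −) → unique match: Serratia marcescens.
Reversing MR → still no organism matches.
Reversing ODC → still no organism matches.

H2S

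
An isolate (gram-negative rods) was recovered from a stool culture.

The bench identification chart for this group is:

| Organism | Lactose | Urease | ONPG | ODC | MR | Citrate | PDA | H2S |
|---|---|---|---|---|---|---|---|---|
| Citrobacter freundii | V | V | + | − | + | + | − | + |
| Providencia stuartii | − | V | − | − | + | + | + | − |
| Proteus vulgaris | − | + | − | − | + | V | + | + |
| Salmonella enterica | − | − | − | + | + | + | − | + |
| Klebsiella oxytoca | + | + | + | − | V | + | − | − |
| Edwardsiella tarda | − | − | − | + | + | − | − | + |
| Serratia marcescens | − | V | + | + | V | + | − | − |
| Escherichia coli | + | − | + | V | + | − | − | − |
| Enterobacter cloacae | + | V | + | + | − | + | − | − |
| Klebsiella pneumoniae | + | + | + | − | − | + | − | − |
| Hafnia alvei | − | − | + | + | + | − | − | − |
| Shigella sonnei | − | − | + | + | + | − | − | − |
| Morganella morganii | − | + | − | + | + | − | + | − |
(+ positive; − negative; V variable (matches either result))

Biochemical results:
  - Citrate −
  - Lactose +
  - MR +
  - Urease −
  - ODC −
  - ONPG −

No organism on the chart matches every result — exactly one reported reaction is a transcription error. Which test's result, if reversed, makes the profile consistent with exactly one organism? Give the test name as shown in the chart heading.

As reported, no row in the chart matches all 6 reactions.
Reversing ODC → still no organism matches.
Reversing Lactose → still no organism matches.
Reversing Urease → still no organism matches.
Reversing MR → still no organism matches.
Reversing Citrate → still no organism matches.
Reversing ONPG (to +) → unique match: Escherichia coli.

ONPG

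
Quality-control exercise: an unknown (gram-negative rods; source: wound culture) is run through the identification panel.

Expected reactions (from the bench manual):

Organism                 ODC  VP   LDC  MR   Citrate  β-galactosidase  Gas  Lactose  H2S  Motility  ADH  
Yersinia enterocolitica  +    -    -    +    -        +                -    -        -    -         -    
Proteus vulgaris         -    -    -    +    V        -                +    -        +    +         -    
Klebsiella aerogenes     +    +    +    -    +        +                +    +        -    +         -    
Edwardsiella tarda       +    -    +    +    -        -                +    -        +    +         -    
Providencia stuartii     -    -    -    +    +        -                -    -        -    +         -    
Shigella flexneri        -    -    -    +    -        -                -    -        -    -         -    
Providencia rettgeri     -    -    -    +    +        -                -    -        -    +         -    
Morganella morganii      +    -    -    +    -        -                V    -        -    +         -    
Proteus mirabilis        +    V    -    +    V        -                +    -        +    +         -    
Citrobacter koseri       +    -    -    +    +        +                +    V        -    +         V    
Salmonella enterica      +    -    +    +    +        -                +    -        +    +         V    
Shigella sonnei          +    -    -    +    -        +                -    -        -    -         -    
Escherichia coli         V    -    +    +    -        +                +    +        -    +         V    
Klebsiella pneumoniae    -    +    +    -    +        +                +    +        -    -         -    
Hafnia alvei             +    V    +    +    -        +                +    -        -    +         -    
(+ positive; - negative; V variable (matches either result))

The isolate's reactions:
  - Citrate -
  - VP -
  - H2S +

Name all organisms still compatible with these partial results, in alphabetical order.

Edwardsiella tarda, Proteus mirabilis, Proteus vulgaris

H2S +: excludes 11 organisms — 4 left.
VP -: all 4 remaining candidates are consistent.
Citrate -: excludes Salmonella enterica — 3 left.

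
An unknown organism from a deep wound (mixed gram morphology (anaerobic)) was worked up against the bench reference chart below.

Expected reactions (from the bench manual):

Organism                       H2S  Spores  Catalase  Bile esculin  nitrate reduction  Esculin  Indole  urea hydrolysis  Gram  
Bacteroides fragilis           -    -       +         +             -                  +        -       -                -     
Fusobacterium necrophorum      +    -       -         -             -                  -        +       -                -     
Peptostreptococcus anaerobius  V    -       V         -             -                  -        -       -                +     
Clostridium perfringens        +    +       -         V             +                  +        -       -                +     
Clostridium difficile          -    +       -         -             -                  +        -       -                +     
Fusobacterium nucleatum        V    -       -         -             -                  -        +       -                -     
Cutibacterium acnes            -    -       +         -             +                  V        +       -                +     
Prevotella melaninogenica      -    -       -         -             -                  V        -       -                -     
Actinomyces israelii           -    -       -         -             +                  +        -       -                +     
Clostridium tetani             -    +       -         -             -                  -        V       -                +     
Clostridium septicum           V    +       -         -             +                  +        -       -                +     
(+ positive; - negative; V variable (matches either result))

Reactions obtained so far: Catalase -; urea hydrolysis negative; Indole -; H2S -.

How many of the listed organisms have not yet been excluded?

6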